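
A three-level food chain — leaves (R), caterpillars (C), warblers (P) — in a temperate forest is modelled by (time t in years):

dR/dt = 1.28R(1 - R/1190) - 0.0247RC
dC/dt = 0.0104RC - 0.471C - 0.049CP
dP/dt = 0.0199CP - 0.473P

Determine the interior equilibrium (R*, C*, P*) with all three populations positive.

From dP/dt = 0: 0.0199C* = 0.473, so C* = 23.8.
From dR/dt = 0: 1.28(1 - R*/1190) = 0.0247·23.8, giving R* = 1190·(1 - 0.459) = 644.
From dC/dt = 0: 0.0104·644 - 0.471 = 0.049P*, so P* = 6.23/0.049 = 127.

R* ≈ 644, C* ≈ 23.8, P* ≈ 127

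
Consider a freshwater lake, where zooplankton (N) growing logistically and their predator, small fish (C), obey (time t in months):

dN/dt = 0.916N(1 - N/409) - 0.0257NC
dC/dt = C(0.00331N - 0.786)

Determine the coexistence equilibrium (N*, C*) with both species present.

N* ≈ 237, C* ≈ 14.9

From dC/dt = 0 with C > 0: 0.00331N* = 0.786, so N* = 237.
Substitute into dN/dt = 0: 0.916(1 - 237/409) = 0.0257C*.
The bracket is 0.419, giving C* = 0.384/0.0257 = 14.9.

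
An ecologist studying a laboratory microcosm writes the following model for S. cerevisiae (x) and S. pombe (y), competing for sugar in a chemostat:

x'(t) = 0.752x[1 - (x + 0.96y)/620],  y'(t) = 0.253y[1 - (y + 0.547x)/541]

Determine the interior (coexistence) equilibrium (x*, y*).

x* ≈ 212, y* ≈ 425

Setting both brackets to zero gives the nullclines x + 0.96y = 620 and 0.547x + y = 541.
Substituting y = 541 - 0.547x into the first: x(1 - 0.96·0.547) = 620 - 0.96·541.
So x* = 101/0.475 = 212, and then y* = 541 - 0.547·212 = 425.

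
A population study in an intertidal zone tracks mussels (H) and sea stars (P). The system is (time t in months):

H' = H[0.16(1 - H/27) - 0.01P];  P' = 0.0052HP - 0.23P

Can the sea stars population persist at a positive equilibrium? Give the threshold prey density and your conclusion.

Threshold H = 44.2; K < 44.2, so no, the predator goes extinct.

The predator equation gives dP/dt > 0 only when H > 0.23/0.0052 = 44.2.
Without the predator, H → K = 27. Since 27 < 44.2, the predator cannot invade.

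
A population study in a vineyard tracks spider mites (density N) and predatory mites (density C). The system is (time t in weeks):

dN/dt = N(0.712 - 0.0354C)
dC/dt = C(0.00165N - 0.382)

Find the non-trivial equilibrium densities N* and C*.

Set dC/dt = 0 with C > 0: 0.00165N - 0.382 = 0, so N* = 0.382/0.00165 = 232.
Set dN/dt = 0 with N > 0: 0.712 - 0.0354C = 0, so C* = 0.712/0.0354 = 20.1.

N* ≈ 232, C* ≈ 20.1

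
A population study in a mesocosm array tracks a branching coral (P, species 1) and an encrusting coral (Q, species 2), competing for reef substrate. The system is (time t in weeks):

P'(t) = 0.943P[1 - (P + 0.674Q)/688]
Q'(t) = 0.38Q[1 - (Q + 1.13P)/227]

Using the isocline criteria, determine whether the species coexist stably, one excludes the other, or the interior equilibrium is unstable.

Compare the nullcline intercepts: K1/α12 = 688/0.674 = 1020 > K2 = 227; K2/α21 = 227/1.13 = 201 < K1 = 688.
Since the inequalities point opposite ways, species 1 can invade but species 2 cannot.

species 1 excludes species 2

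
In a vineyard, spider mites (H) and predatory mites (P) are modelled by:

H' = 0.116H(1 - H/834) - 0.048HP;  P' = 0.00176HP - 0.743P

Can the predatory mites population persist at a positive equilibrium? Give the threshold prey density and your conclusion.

Threshold H = 422; K > 422, so yes, the predator persists.

The predator equation gives dP/dt > 0 only when H > 0.743/0.00176 = 422.
Without the predator, H → K = 834. Since 834 > 422, the predator can invade and persist.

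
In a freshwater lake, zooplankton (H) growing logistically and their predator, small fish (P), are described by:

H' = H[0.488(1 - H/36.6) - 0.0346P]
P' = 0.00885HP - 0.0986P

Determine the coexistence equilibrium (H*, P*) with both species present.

From dP/dt = 0 with P > 0: 0.00885H* = 0.0986, so H* = 11.1.
Substitute into dH/dt = 0: 0.488(1 - 11.1/36.6) = 0.0346P*.
The bracket is 0.696, giving P* = 0.339/0.0346 = 9.81.

H* ≈ 11.1, P* ≈ 9.81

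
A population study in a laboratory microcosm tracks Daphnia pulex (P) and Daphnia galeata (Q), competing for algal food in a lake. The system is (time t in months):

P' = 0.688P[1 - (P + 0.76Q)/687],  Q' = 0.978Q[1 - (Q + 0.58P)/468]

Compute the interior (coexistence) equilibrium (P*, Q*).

Setting both brackets to zero gives the nullclines P + 0.76Q = 687 and 0.58P + Q = 468.
Substituting Q = 468 - 0.58P into the first: P(1 - 0.76·0.58) = 687 - 0.76·468.
So P* = 331/0.559 = 592, and then Q* = 468 - 0.58·592 = 124.

P* ≈ 592, Q* ≈ 124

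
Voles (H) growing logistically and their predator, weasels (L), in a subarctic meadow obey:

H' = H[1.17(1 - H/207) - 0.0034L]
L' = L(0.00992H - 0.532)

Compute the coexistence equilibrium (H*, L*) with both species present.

From dL/dt = 0 with L > 0: 0.00992H* = 0.532, so H* = 53.6.
Substitute into dH/dt = 0: 1.17(1 - 53.6/207) = 0.0034L*.
The bracket is 0.741, giving L* = 0.867/0.0034 = 255.

H* ≈ 53.6, L* ≈ 255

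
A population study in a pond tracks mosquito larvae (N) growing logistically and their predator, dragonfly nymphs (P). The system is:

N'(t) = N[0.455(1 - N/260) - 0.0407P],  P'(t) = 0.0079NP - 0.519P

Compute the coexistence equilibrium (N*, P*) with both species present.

From dP/dt = 0 with P > 0: 0.0079N* = 0.519, so N* = 65.7.
Substitute into dN/dt = 0: 0.455(1 - 65.7/260) = 0.0407P*.
The bracket is 0.747, giving P* = 0.34/0.0407 = 8.35.

N* ≈ 65.7, P* ≈ 8.35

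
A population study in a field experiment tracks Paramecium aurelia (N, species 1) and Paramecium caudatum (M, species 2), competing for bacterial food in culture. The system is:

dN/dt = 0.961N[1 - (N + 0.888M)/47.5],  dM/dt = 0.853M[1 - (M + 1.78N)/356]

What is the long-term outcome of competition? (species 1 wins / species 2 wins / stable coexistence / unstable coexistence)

species 2 excludes species 1

Compare the nullcline intercepts: K1/α12 = 47.5/0.888 = 53.5 < K2 = 356; K2/α21 = 356/1.78 = 200 > K1 = 47.5.
Since the inequalities point opposite ways, species 2 can invade but species 1 cannot.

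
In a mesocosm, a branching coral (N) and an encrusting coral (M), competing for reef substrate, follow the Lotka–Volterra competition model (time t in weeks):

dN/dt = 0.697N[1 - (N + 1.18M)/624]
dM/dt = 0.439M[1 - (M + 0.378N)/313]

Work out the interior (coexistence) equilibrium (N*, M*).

Setting both brackets to zero gives the nullclines N + 1.18M = 624 and 0.378N + M = 313.
Substituting M = 313 - 0.378N into the first: N(1 - 1.18·0.378) = 624 - 1.18·313.
So N* = 255/0.554 = 460, and then M* = 313 - 0.378·460 = 139.

N* ≈ 460, M* ≈ 139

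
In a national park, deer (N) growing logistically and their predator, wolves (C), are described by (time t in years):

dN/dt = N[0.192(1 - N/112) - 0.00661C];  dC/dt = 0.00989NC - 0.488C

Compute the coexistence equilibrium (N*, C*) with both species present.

From dC/dt = 0 with C > 0: 0.00989N* = 0.488, so N* = 49.3.
Substitute into dN/dt = 0: 0.192(1 - 49.3/112) = 0.00661C*.
The bracket is 0.559, giving C* = 0.107/0.00661 = 16.2.

N* ≈ 49.3, C* ≈ 16.2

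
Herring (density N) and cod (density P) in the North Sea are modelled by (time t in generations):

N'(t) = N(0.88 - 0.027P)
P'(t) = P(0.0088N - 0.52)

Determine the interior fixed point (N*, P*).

Set dP/dt = 0 with P > 0: 0.0088N - 0.52 = 0, so N* = 0.52/0.0088 = 59.1.
Set dN/dt = 0 with N > 0: 0.88 - 0.027P = 0, so P* = 0.88/0.027 = 32.6.

N* ≈ 59.1, P* ≈ 32.6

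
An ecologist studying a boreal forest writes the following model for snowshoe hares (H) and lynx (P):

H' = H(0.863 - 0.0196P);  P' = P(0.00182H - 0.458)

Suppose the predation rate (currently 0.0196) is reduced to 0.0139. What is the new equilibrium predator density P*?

At the interior fixed point, setting dH/dt = 0 with H > 0 fixes P* = (prey growth rate)/(HP coefficient) — independent of the other coefficients.
With the change, P* = 0.863/0.0139 = 62.1; it rises from 44.

P* ≈ 62.1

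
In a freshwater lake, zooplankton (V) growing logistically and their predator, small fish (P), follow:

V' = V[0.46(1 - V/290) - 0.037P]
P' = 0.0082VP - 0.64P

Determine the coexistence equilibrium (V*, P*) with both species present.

From dP/dt = 0 with P > 0: 0.0082V* = 0.64, so V* = 78.
Substitute into dV/dt = 0: 0.46(1 - 78/290) = 0.037P*.
The bracket is 0.731, giving P* = 0.336/0.037 = 9.09.

V* ≈ 78, P* ≈ 9.09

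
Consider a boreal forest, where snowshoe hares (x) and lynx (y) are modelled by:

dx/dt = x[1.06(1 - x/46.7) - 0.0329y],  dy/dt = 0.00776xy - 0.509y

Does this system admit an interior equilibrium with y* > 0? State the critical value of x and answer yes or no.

The predator equation gives dy/dt > 0 only when x > 0.509/0.00776 = 65.6.
Without the predator, x → K = 46.7. Since 46.7 < 65.6, the predator cannot invade.

Threshold x = 65.6; K < 65.6, so no, the predator goes extinct.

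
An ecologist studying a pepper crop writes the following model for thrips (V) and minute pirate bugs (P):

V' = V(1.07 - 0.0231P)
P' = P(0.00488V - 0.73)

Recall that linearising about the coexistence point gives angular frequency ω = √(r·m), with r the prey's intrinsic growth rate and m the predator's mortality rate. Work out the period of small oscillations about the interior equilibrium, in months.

Here r = 1.07 and m = 0.73, so r·m = 0.781.
ω = √0.781 = 0.884 per month, hence T = 2π/ω ≈ 7.11 months.

T ≈ 7.11 months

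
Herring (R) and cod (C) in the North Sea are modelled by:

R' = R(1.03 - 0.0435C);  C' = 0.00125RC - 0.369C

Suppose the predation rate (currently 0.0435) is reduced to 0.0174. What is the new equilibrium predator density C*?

At the interior fixed point, setting dR/dt = 0 with R > 0 fixes C* = (prey growth rate)/(RC coefficient) — independent of the other coefficients.
With the change, C* = 1.03/0.0174 = 59.2; it rises from 23.7.

C* ≈ 59.2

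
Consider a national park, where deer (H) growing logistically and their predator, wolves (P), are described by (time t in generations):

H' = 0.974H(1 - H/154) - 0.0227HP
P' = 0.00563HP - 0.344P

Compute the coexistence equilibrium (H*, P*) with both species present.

H* ≈ 61.1, P* ≈ 25.9

From dP/dt = 0 with P > 0: 0.00563H* = 0.344, so H* = 61.1.
Substitute into dH/dt = 0: 0.974(1 - 61.1/154) = 0.0227P*.
The bracket is 0.603, giving P* = 0.588/0.0227 = 25.9.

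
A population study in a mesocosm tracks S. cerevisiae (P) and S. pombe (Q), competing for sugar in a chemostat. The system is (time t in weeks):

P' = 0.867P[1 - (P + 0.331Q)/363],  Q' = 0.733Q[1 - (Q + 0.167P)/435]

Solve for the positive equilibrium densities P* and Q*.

P* ≈ 232, Q* ≈ 396

Setting both brackets to zero gives the nullclines P + 0.331Q = 363 and 0.167P + Q = 435.
Substituting Q = 435 - 0.167P into the first: P(1 - 0.331·0.167) = 363 - 0.331·435.
So P* = 219/0.945 = 232, and then Q* = 435 - 0.167·232 = 396.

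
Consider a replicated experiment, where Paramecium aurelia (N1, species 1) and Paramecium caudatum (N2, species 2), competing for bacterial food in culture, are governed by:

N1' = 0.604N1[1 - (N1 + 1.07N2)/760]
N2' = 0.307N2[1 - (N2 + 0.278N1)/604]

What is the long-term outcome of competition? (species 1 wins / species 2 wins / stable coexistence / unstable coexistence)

stable coexistence

Compare the nullcline intercepts: K1/α12 = 760/1.07 = 710 > K2 = 604; K2/α21 = 604/0.278 = 2170 > K1 = 760.
Since both inequalities hold, each species can invade when rare, so the interior equilibrium is stable.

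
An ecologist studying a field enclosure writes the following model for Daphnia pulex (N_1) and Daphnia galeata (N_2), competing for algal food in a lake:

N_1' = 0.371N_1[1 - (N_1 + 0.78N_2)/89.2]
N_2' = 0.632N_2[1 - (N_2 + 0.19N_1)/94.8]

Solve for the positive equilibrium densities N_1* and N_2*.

Setting both brackets to zero gives the nullclines N_1 + 0.78N_2 = 89.2 and 0.19N_1 + N_2 = 94.8.
Substituting N_2 = 94.8 - 0.19N_1 into the first: N_1(1 - 0.78·0.19) = 89.2 - 0.78·94.8.
So N_1* = 15.3/0.852 = 17.9, and then N_2* = 94.8 - 0.19·17.9 = 91.4.

N_1* ≈ 17.9, N_2* ≈ 91.4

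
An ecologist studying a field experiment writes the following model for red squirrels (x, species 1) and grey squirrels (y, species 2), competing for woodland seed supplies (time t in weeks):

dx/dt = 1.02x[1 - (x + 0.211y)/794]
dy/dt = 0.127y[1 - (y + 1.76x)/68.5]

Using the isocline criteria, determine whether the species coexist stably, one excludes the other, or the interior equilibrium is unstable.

species 1 excludes species 2

Compare the nullcline intercepts: K1/α12 = 794/0.211 = 3760 > K2 = 68.5; K2/α21 = 68.5/1.76 = 38.9 < K1 = 794.
Since the inequalities point opposite ways, species 1 can invade but species 2 cannot.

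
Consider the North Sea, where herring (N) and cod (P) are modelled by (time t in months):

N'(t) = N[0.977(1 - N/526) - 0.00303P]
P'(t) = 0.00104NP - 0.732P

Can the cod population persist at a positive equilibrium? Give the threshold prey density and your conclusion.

Threshold N = 704; K < 704, so no, the predator goes extinct.

The predator equation gives dP/dt > 0 only when N > 0.732/0.00104 = 704.
Without the predator, N → K = 526. Since 526 < 704, the predator cannot invade.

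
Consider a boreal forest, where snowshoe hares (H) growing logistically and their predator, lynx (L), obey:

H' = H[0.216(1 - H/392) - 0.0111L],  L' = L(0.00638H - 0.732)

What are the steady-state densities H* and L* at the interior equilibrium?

H* ≈ 115, L* ≈ 13.8

From dL/dt = 0 with L > 0: 0.00638H* = 0.732, so H* = 115.
Substitute into dH/dt = 0: 0.216(1 - 115/392) = 0.0111L*.
The bracket is 0.707, giving L* = 0.153/0.0111 = 13.8.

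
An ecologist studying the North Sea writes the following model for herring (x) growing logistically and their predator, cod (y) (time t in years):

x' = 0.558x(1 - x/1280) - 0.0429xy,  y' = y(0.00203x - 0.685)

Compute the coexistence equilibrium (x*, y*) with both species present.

From dy/dt = 0 with y > 0: 0.00203x* = 0.685, so x* = 337.
Substitute into dx/dt = 0: 0.558(1 - 337/1280) = 0.0429y*.
The bracket is 0.736, giving y* = 0.411/0.0429 = 9.58.

x* ≈ 337, y* ≈ 9.58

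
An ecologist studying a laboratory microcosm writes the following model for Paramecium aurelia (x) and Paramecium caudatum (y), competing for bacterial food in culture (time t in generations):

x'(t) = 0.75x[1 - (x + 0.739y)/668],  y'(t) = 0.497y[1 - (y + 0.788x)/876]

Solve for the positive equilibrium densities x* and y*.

Setting both brackets to zero gives the nullclines x + 0.739y = 668 and 0.788x + y = 876.
Substituting y = 876 - 0.788x into the first: x(1 - 0.739·0.788) = 668 - 0.739·876.
So x* = 20.6/0.418 = 49.4, and then y* = 876 - 0.788·49.4 = 837.

x* ≈ 49.4, y* ≈ 837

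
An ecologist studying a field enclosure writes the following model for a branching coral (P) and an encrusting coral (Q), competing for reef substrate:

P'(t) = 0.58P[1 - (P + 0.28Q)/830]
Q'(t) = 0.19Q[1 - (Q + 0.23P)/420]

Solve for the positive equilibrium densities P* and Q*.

P* ≈ 761, Q* ≈ 245

Setting both brackets to zero gives the nullclines P + 0.28Q = 830 and 0.23P + Q = 420.
Substituting Q = 420 - 0.23P into the first: P(1 - 0.28·0.23) = 830 - 0.28·420.
So P* = 712/0.936 = 761, and then Q* = 420 - 0.23·761 = 245.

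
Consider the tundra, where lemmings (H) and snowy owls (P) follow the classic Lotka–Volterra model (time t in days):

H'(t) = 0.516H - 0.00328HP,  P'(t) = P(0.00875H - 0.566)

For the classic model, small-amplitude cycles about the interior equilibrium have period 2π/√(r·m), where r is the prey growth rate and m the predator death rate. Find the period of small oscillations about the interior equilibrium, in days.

Here r = 0.516 and m = 0.566, so r·m = 0.292.
ω = √0.292 = 0.54 per day, hence T = 2π/ω ≈ 11.6 days.

T ≈ 11.6 days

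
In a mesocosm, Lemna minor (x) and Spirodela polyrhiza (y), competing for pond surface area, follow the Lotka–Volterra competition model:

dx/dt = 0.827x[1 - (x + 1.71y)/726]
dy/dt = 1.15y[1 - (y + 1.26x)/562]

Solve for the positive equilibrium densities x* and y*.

x* ≈ 204, y* ≈ 306

Setting both brackets to zero gives the nullclines x + 1.71y = 726 and 1.26x + y = 562.
Substituting y = 562 - 1.26x into the first: x(1 - 1.71·1.26) = 726 - 1.71·562.
So x* = -235/-1.15 = 204, and then y* = 562 - 1.26·204 = 306.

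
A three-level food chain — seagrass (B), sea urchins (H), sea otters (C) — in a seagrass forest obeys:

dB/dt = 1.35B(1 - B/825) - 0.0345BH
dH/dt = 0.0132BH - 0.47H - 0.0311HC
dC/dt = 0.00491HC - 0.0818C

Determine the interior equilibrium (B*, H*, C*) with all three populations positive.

B* ≈ 474, H* ≈ 16.7, C* ≈ 186

From dC/dt = 0: 0.00491H* = 0.0818, so H* = 16.7.
From dB/dt = 0: 1.35(1 - B*/825) = 0.0345·16.7, giving B* = 825·(1 - 0.426) = 474.
From dH/dt = 0: 0.0132·474 - 0.47 = 0.0311C*, so C* = 5.78/0.0311 = 186.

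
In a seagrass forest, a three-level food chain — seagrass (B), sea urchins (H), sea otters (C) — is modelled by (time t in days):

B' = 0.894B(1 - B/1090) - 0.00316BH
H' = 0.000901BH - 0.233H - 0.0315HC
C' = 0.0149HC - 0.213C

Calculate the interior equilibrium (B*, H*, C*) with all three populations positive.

B* ≈ 1030, H* ≈ 14.3, C* ≈ 22.2

From dC/dt = 0: 0.0149H* = 0.213, so H* = 14.3.
From dB/dt = 0: 0.894(1 - B*/1090) = 0.00316·14.3, giving B* = 1090·(1 - 0.0505) = 1030.
From dH/dt = 0: 0.000901·1030 - 0.233 = 0.0315C*, so C* = 0.699/0.0315 = 22.2.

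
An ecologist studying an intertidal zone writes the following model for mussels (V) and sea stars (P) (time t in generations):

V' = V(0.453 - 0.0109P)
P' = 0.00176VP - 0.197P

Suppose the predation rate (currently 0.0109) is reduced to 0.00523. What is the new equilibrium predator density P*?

At the interior fixed point, setting dV/dt = 0 with V > 0 fixes P* = (prey growth rate)/(VP coefficient) — independent of the other coefficients.
With the change, P* = 0.453/0.00523 = 86.6; it rises from 41.6.

P* ≈ 86.6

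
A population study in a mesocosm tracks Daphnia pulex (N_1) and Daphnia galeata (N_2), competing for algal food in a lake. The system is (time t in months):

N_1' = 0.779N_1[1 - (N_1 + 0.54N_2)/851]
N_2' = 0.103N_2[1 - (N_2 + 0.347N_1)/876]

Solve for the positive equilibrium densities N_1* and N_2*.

Setting both brackets to zero gives the nullclines N_1 + 0.54N_2 = 851 and 0.347N_1 + N_2 = 876.
Substituting N_2 = 876 - 0.347N_1 into the first: N_1(1 - 0.54·0.347) = 851 - 0.54·876.
So N_1* = 378/0.813 = 465, and then N_2* = 876 - 0.347·465 = 715.

N_1* ≈ 465, N_2* ≈ 715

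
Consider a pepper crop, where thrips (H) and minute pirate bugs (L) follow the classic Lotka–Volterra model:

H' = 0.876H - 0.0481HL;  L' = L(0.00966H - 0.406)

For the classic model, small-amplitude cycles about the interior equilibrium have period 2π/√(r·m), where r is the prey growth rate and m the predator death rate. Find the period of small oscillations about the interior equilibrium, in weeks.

Here r = 0.876 and m = 0.406, so r·m = 0.356.
ω = √0.356 = 0.596 per week, hence T = 2π/ω ≈ 10.5 weeks.

T ≈ 10.5 weeks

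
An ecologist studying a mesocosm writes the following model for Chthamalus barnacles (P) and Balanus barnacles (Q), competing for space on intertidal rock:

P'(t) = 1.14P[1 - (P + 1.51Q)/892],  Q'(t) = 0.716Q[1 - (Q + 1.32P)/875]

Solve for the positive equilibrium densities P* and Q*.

P* ≈ 432, Q* ≈ 305

Setting both brackets to zero gives the nullclines P + 1.51Q = 892 and 1.32P + Q = 875.
Substituting Q = 875 - 1.32P into the first: P(1 - 1.51·1.32) = 892 - 1.51·875.
So P* = -429/-0.993 = 432, and then Q* = 875 - 1.32·432 = 305.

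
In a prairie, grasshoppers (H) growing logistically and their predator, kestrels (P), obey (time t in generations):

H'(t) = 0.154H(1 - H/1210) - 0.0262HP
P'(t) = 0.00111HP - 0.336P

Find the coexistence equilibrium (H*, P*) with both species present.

H* ≈ 303, P* ≈ 4.41

From dP/dt = 0 with P > 0: 0.00111H* = 0.336, so H* = 303.
Substitute into dH/dt = 0: 0.154(1 - 303/1210) = 0.0262P*.
The bracket is 0.75, giving P* = 0.115/0.0262 = 4.41.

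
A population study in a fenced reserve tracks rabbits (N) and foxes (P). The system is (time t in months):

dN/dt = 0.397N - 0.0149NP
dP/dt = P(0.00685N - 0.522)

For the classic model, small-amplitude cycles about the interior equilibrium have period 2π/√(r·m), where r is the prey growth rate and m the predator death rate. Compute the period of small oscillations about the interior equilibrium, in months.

T ≈ 13.8 months

Here r = 0.397 and m = 0.522, so r·m = 0.207.
ω = √0.207 = 0.455 per month, hence T = 2π/ω ≈ 13.8 months.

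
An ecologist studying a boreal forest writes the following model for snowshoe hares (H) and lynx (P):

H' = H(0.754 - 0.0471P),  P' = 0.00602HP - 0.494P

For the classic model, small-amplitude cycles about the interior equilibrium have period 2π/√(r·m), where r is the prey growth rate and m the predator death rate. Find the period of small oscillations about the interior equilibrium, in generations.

T ≈ 10.3 generations

Here r = 0.754 and m = 0.494, so r·m = 0.372.
ω = √0.372 = 0.61 per generation, hence T = 2π/ω ≈ 10.3 generations.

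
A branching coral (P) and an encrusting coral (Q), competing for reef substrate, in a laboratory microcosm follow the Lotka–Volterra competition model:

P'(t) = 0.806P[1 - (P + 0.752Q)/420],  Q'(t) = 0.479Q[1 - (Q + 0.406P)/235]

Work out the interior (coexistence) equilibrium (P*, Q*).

P* ≈ 350, Q* ≈ 92.8

Setting both brackets to zero gives the nullclines P + 0.752Q = 420 and 0.406P + Q = 235.
Substituting Q = 235 - 0.406P into the first: P(1 - 0.752·0.406) = 420 - 0.752·235.
So P* = 243/0.695 = 350, and then Q* = 235 - 0.406·350 = 92.8.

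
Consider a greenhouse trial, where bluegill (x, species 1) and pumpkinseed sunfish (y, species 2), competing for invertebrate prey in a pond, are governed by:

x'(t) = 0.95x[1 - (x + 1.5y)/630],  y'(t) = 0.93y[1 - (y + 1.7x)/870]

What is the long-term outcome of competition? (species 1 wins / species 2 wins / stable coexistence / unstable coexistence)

Compare the nullcline intercepts: K1/α12 = 630/1.5 = 420 < K2 = 870; K2/α21 = 870/1.7 = 512 < K1 = 630.
Since both are reversed, neither can invade when rare; the interior point is a saddle.

unstable coexistence (outcome depends on initial conditions)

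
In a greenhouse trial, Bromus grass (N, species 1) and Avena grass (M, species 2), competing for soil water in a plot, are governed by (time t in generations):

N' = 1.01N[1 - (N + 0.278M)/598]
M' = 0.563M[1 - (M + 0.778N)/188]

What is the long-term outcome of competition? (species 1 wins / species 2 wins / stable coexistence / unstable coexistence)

Compare the nullcline intercepts: K1/α12 = 598/0.278 = 2150 > K2 = 188; K2/α21 = 188/0.778 = 242 < K1 = 598.
Since the inequalities point opposite ways, species 1 can invade but species 2 cannot.

species 1 excludes species 2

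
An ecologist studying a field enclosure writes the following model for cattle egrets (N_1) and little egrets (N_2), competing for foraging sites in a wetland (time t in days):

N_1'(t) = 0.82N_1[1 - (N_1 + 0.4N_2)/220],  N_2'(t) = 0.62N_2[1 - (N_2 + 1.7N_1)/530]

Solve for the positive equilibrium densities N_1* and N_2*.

N_1* ≈ 25, N_2* ≈ 488

Setting both brackets to zero gives the nullclines N_1 + 0.4N_2 = 220 and 1.7N_1 + N_2 = 530.
Substituting N_2 = 530 - 1.7N_1 into the first: N_1(1 - 0.4·1.7) = 220 - 0.4·530.
So N_1* = 8/0.32 = 25, and then N_2* = 530 - 1.7·25 = 488.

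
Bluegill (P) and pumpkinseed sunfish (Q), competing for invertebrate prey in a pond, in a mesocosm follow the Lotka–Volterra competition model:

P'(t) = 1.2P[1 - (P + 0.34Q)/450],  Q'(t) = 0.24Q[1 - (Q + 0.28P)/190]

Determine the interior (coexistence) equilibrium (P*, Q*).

P* ≈ 426, Q* ≈ 70.7

Setting both brackets to zero gives the nullclines P + 0.34Q = 450 and 0.28P + Q = 190.
Substituting Q = 190 - 0.28P into the first: P(1 - 0.34·0.28) = 450 - 0.34·190.
So P* = 385/0.905 = 426, and then Q* = 190 - 0.28·426 = 70.7.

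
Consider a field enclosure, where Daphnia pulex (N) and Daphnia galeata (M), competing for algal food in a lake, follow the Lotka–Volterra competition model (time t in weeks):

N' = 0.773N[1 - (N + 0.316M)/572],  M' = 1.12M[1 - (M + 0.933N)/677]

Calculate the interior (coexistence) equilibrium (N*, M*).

N* ≈ 508, M* ≈ 203

Setting both brackets to zero gives the nullclines N + 0.316M = 572 and 0.933N + M = 677.
Substituting M = 677 - 0.933N into the first: N(1 - 0.316·0.933) = 572 - 0.316·677.
So N* = 358/0.705 = 508, and then M* = 677 - 0.933·508 = 203.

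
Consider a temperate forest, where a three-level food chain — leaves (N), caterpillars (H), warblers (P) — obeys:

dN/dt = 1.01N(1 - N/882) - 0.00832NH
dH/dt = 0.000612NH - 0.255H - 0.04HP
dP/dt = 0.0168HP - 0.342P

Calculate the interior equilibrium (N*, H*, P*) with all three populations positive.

N* ≈ 734, H* ≈ 20.4, P* ≈ 4.86

From dP/dt = 0: 0.0168H* = 0.342, so H* = 20.4.
From dN/dt = 0: 1.01(1 - N*/882) = 0.00832·20.4, giving N* = 882·(1 - 0.168) = 734.
From dH/dt = 0: 0.000612·734 - 0.255 = 0.04P*, so P* = 0.194/0.04 = 4.86.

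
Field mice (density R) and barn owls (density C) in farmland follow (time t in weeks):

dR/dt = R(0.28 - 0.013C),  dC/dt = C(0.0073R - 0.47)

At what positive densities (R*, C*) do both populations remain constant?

R* ≈ 64.4, C* ≈ 21.5

Set dC/dt = 0 with C > 0: 0.0073R - 0.47 = 0, so R* = 0.47/0.0073 = 64.4.
Set dR/dt = 0 with R > 0: 0.28 - 0.013C = 0, so C* = 0.28/0.013 = 21.5.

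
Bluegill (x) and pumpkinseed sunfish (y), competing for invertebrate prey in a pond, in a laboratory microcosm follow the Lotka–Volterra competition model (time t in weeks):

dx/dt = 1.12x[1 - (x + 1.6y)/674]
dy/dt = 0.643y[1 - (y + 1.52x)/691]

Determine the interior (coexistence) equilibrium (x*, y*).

Setting both brackets to zero gives the nullclines x + 1.6y = 674 and 1.52x + y = 691.
Substituting y = 691 - 1.52x into the first: x(1 - 1.6·1.52) = 674 - 1.6·691.
So x* = -432/-1.43 = 301, and then y* = 691 - 1.52·301 = 233.

x* ≈ 301, y* ≈ 233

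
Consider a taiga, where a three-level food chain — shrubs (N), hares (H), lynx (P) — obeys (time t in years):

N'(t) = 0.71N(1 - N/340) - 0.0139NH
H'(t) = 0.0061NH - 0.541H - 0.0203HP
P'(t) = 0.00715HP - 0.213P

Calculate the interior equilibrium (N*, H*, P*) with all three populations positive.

From dP/dt = 0: 0.00715H* = 0.213, so H* = 29.8.
From dN/dt = 0: 0.71(1 - N*/340) = 0.0139·29.8, giving N* = 340·(1 - 0.583) = 142.
From dH/dt = 0: 0.0061·142 - 0.541 = 0.0203P*, so P* = 0.323/0.0203 = 15.9.

N* ≈ 142, H* ≈ 29.8, P* ≈ 15.9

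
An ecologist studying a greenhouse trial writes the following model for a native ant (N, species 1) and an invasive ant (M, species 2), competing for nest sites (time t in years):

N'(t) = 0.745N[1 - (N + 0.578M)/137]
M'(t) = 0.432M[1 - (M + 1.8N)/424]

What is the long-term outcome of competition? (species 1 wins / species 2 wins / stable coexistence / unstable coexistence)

species 2 excludes species 1

Compare the nullcline intercepts: K1/α12 = 137/0.578 = 237 < K2 = 424; K2/α21 = 424/1.8 = 236 > K1 = 137.
Since the inequalities point opposite ways, species 2 can invade but species 1 cannot.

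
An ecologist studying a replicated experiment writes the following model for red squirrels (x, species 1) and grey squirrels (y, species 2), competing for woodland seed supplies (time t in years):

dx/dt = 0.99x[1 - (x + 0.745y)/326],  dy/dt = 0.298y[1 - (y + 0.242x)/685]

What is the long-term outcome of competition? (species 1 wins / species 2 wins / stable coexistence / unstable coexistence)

Compare the nullcline intercepts: K1/α12 = 326/0.745 = 438 < K2 = 685; K2/α21 = 685/0.242 = 2830 > K1 = 326.
Since the inequalities point opposite ways, species 2 can invade but species 1 cannot.

species 2 excludes species 1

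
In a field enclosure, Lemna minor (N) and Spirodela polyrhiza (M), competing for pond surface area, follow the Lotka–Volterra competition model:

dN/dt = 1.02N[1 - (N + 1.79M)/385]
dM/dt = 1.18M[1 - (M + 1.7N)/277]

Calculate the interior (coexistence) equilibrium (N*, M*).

Setting both brackets to zero gives the nullclines N + 1.79M = 385 and 1.7N + M = 277.
Substituting M = 277 - 1.7N into the first: N(1 - 1.79·1.7) = 385 - 1.79·277.
So N* = -111/-2.04 = 54.2, and then M* = 277 - 1.7·54.2 = 185.

N* ≈ 54.2, M* ≈ 185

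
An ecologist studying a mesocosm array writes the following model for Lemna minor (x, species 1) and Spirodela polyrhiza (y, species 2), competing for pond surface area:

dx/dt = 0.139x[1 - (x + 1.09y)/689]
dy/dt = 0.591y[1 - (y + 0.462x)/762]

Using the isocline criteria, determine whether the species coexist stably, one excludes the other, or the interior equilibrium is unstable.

species 2 excludes species 1

Compare the nullcline intercepts: K1/α12 = 689/1.09 = 632 < K2 = 762; K2/α21 = 762/0.462 = 1650 > K1 = 689.
Since the inequalities point opposite ways, species 2 can invade but species 1 cannot.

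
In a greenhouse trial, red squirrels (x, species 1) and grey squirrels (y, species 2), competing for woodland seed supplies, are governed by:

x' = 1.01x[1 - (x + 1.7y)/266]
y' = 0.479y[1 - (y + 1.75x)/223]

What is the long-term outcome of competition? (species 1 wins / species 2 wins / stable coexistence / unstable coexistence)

unstable coexistence (outcome depends on initial conditions)

Compare the nullcline intercepts: K1/α12 = 266/1.7 = 156 < K2 = 223; K2/α21 = 223/1.75 = 127 < K1 = 266.
Since both are reversed, neither can invade when rare; the interior point is a saddle.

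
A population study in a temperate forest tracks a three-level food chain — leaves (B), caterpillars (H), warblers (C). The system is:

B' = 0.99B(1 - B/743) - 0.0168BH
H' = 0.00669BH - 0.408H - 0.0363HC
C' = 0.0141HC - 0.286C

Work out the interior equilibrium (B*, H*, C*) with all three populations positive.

B* ≈ 487, H* ≈ 20.3, C* ≈ 78.6

From dC/dt = 0: 0.0141H* = 0.286, so H* = 20.3.
From dB/dt = 0: 0.99(1 - B*/743) = 0.0168·20.3, giving B* = 743·(1 - 0.344) = 487.
From dH/dt = 0: 0.00669·487 - 0.408 = 0.0363C*, so C* = 2.85/0.0363 = 78.6.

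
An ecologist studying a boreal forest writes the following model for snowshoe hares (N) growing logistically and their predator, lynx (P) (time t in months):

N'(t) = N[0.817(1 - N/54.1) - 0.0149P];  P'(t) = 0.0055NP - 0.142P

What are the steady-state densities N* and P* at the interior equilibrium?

From dP/dt = 0 with P > 0: 0.0055N* = 0.142, so N* = 25.8.
Substitute into dN/dt = 0: 0.817(1 - 25.8/54.1) = 0.0149P*.
The bracket is 0.523, giving P* = 0.427/0.0149 = 28.7.

N* ≈ 25.8, P* ≈ 28.7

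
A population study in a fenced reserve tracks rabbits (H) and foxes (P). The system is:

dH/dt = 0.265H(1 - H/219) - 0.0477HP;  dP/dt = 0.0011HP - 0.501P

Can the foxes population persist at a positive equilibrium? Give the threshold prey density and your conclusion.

Threshold H = 455; K < 455, so no, the predator goes extinct.

The predator equation gives dP/dt > 0 only when H > 0.501/0.0011 = 455.
Without the predator, H → K = 219. Since 219 < 455, the predator cannot invade.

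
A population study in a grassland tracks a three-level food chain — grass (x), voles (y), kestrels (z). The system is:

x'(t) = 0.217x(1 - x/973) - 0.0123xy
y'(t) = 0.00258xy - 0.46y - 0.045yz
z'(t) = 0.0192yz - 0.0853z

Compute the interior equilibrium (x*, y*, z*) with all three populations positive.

From dz/dt = 0: 0.0192y* = 0.0853, so y* = 4.44.
From dx/dt = 0: 0.217(1 - x*/973) = 0.0123·4.44, giving x* = 973·(1 - 0.252) = 728.
From dy/dt = 0: 0.00258·728 - 0.46 = 0.045z*, so z* = 1.42/0.045 = 31.5.

x* ≈ 728, y* ≈ 4.44, z* ≈ 31.5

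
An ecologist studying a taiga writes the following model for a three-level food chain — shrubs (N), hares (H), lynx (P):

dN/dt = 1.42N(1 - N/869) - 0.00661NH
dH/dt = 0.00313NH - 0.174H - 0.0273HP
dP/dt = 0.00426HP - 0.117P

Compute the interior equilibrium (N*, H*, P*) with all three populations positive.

From dP/dt = 0: 0.00426H* = 0.117, so H* = 27.5.
From dN/dt = 0: 1.42(1 - N*/869) = 0.00661·27.5, giving N* = 869·(1 - 0.128) = 758.
From dH/dt = 0: 0.00313·758 - 0.174 = 0.0273P*, so P* = 2.2/0.0273 = 80.5.

N* ≈ 758, H* ≈ 27.5, P* ≈ 80.5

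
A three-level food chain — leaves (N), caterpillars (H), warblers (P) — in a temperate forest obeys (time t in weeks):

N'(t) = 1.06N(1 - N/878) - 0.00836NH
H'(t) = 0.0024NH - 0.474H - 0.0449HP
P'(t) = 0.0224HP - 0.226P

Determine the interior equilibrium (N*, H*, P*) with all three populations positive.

From dP/dt = 0: 0.0224H* = 0.226, so H* = 10.1.
From dN/dt = 0: 1.06(1 - N*/878) = 0.00836·10.1, giving N* = 878·(1 - 0.0796) = 808.
From dH/dt = 0: 0.0024·808 - 0.474 = 0.0449P*, so P* = 1.47/0.0449 = 32.6.

N* ≈ 808, H* ≈ 10.1, P* ≈ 32.6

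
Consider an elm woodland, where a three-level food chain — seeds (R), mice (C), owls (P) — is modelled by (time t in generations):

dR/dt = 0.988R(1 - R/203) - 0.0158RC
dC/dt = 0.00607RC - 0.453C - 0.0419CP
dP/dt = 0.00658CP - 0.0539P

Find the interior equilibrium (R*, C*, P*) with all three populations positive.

From dP/dt = 0: 0.00658C* = 0.0539, so C* = 8.19.
From dR/dt = 0: 0.988(1 - R*/203) = 0.0158·8.19, giving R* = 203·(1 - 0.131) = 176.
From dC/dt = 0: 0.00607·176 - 0.453 = 0.0419P*, so P* = 0.618/0.0419 = 14.7.

R* ≈ 176, C* ≈ 8.19, P* ≈ 14.7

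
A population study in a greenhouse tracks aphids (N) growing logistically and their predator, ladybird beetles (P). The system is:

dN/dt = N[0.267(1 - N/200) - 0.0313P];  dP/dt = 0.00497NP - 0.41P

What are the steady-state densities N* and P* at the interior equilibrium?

From dP/dt = 0 with P > 0: 0.00497N* = 0.41, so N* = 82.5.
Substitute into dN/dt = 0: 0.267(1 - 82.5/200) = 0.0313P*.
The bracket is 0.588, giving P* = 0.157/0.0313 = 5.01.

N* ≈ 82.5, P* ≈ 5.01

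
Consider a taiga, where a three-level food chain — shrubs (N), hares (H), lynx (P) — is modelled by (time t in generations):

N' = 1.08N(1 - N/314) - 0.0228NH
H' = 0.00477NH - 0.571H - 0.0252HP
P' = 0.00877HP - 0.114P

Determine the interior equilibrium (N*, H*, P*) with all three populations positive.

N* ≈ 228, H* ≈ 13, P* ≈ 20.5

From dP/dt = 0: 0.00877H* = 0.114, so H* = 13.
From dN/dt = 0: 1.08(1 - N*/314) = 0.0228·13, giving N* = 314·(1 - 0.274) = 228.
From dH/dt = 0: 0.00477·228 - 0.571 = 0.0252P*, so P* = 0.516/0.0252 = 20.5.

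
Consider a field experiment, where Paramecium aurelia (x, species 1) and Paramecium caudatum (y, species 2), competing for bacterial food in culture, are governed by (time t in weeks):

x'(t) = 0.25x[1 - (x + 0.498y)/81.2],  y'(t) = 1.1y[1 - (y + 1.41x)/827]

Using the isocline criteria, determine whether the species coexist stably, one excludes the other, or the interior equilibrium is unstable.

species 2 excludes species 1

Compare the nullcline intercepts: K1/α12 = 81.2/0.498 = 163 < K2 = 827; K2/α21 = 827/1.41 = 587 > K1 = 81.2.
Since the inequalities point opposite ways, species 2 can invade but species 1 cannot.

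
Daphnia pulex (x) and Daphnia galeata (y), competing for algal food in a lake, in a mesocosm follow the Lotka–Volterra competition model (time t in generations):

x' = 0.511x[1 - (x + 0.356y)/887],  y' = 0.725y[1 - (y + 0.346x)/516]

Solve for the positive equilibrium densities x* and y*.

Setting both brackets to zero gives the nullclines x + 0.356y = 887 and 0.346x + y = 516.
Substituting y = 516 - 0.346x into the first: x(1 - 0.356·0.346) = 887 - 0.356·516.
So x* = 703/0.877 = 802, and then y* = 516 - 0.346·802 = 238.

x* ≈ 802, y* ≈ 238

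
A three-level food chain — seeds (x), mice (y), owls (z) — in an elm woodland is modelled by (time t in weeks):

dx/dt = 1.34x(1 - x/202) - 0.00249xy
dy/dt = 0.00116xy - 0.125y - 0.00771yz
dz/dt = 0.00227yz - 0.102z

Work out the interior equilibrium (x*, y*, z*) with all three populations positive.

x* ≈ 185, y* ≈ 44.9, z* ≈ 11.6

From dz/dt = 0: 0.00227y* = 0.102, so y* = 44.9.
From dx/dt = 0: 1.34(1 - x*/202) = 0.00249·44.9, giving x* = 202·(1 - 0.0835) = 185.
From dy/dt = 0: 0.00116·185 - 0.125 = 0.00771z*, so z* = 0.0898/0.00771 = 11.6.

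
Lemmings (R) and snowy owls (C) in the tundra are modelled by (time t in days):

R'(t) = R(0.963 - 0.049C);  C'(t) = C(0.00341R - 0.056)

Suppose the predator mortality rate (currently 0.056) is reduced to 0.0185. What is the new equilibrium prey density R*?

At the interior fixed point, setting dC/dt = 0 with C > 0 fixes R* = (predator death rate)/(RC coefficient) — independent of the other coefficients.
With the change, R* = 0.0185/0.00341 = 5.43; it falls from 16.4.

R* ≈ 5.43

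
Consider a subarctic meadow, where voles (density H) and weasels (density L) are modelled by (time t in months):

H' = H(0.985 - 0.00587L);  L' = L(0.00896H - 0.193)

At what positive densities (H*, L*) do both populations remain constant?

H* ≈ 21.5, L* ≈ 168

Set dL/dt = 0 with L > 0: 0.00896H - 0.193 = 0, so H* = 0.193/0.00896 = 21.5.
Set dH/dt = 0 with H > 0: 0.985 - 0.00587L = 0, so L* = 0.985/0.00587 = 168.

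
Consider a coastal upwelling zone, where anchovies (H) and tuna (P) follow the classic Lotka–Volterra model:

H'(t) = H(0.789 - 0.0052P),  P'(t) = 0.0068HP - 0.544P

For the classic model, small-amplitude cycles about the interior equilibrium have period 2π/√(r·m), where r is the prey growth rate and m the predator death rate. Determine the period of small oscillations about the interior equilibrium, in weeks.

T ≈ 9.59 weeks

Here r = 0.789 and m = 0.544, so r·m = 0.429.
ω = √0.429 = 0.655 per week, hence T = 2π/ω ≈ 9.59 weeks.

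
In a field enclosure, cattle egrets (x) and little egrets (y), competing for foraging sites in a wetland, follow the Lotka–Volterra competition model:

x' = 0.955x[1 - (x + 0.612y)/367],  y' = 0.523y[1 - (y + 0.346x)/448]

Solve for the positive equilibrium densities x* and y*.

x* ≈ 118, y* ≈ 407

Setting both brackets to zero gives the nullclines x + 0.612y = 367 and 0.346x + y = 448.
Substituting y = 448 - 0.346x into the first: x(1 - 0.612·0.346) = 367 - 0.612·448.
So x* = 92.8/0.788 = 118, and then y* = 448 - 0.346·118 = 407.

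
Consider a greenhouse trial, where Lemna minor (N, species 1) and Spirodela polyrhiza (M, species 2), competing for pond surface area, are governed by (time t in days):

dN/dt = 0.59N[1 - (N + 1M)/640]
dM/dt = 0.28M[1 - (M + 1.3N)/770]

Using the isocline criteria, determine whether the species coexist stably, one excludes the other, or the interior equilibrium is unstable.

unstable coexistence (outcome depends on initial conditions)

Compare the nullcline intercepts: K1/α12 = 640/1 = 640 < K2 = 770; K2/α21 = 770/1.3 = 592 < K1 = 640.
Since both are reversed, neither can invade when rare; the interior point is a saddle.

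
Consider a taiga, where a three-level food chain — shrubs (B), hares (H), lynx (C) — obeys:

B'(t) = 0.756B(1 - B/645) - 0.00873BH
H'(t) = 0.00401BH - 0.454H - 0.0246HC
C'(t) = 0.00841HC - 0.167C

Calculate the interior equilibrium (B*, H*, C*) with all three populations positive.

From dC/dt = 0: 0.00841H* = 0.167, so H* = 19.9.
From dB/dt = 0: 0.756(1 - B*/645) = 0.00873·19.9, giving B* = 645·(1 - 0.229) = 497.
From dH/dt = 0: 0.00401·497 - 0.454 = 0.0246C*, so C* = 1.54/0.0246 = 62.6.

B* ≈ 497, H* ≈ 19.9, C* ≈ 62.6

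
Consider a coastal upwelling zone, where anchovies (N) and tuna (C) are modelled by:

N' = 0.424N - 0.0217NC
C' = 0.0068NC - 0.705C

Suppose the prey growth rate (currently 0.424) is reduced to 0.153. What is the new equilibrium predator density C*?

C* ≈ 7.05

At the interior fixed point, setting dN/dt = 0 with N > 0 fixes C* = (prey growth rate)/(NC coefficient) — independent of the other coefficients.
With the change, C* = 0.153/0.0217 = 7.05; it falls from 19.5.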